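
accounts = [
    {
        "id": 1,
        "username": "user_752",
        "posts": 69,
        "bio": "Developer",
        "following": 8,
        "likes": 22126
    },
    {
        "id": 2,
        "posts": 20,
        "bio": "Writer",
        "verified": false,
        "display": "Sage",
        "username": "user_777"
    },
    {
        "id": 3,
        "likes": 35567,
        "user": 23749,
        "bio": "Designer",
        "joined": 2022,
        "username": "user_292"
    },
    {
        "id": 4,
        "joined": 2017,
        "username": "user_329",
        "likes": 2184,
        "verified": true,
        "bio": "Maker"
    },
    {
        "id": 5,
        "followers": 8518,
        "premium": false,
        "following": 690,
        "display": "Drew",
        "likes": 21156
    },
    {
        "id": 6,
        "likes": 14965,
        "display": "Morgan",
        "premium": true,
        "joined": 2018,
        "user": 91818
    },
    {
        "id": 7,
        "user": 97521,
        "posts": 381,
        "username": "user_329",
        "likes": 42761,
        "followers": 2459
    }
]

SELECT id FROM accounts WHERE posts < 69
[2]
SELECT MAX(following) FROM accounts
690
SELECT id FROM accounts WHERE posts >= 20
[1, 2, 7]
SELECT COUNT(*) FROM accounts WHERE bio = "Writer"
1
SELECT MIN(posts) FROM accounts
20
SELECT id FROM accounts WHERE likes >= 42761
[7]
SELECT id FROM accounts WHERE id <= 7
[1, 2, 3, 4, 5, 6, 7]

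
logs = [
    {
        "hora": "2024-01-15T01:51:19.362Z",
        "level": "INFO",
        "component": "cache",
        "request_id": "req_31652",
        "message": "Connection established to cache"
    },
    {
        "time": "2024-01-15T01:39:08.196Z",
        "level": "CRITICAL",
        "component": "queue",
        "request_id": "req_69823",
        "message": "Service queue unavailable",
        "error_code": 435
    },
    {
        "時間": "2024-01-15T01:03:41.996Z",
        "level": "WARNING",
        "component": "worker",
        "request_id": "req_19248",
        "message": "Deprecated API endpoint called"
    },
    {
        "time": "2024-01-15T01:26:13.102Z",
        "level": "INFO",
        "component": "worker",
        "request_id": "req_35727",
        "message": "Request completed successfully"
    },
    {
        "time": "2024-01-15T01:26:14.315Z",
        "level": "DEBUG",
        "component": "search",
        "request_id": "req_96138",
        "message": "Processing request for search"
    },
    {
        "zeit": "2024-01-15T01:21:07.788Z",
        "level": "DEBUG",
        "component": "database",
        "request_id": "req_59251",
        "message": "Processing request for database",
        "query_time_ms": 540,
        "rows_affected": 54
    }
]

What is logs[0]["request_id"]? "req_31652"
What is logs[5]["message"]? "Processing request for database"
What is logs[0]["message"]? "Connection established to cache"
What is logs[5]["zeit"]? "2024-01-15T01:21:07.788Z"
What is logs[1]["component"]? "queue"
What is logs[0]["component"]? "cache"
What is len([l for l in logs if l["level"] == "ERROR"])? 0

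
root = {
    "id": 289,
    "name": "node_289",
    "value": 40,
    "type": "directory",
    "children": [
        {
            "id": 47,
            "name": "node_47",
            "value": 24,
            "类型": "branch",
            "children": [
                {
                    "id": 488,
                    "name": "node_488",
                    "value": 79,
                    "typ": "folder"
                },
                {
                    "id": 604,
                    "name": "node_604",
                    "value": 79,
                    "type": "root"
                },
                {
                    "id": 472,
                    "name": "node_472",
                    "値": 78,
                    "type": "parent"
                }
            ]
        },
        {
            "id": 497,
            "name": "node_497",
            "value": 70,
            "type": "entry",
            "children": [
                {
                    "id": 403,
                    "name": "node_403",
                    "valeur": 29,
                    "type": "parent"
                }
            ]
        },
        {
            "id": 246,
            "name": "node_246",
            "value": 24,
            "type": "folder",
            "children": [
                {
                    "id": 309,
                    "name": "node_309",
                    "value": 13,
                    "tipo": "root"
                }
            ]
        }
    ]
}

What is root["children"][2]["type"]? "folder"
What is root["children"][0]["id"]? 47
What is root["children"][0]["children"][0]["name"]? "node_488"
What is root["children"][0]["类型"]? "branch"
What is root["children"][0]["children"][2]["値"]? 78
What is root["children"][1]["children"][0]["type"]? "parent"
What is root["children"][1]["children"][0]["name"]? "node_403"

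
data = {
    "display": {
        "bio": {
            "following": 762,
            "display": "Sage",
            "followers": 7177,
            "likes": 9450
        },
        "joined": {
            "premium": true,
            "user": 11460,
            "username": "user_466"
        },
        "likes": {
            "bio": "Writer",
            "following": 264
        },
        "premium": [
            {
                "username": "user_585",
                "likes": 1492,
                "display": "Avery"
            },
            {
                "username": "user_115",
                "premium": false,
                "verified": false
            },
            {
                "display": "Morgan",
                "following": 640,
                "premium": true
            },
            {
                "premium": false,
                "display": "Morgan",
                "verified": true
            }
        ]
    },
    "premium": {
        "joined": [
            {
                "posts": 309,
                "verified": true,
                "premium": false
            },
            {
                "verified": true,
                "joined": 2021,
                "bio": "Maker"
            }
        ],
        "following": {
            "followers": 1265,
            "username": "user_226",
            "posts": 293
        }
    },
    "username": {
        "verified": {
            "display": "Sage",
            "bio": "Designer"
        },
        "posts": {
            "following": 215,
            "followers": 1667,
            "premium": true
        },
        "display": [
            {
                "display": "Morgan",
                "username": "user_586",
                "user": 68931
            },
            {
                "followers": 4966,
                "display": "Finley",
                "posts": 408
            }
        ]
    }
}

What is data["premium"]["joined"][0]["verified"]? True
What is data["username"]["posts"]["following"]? 215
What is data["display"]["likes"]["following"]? 264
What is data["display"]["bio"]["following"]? 762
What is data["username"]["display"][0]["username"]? "user_586"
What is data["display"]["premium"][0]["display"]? "Avery"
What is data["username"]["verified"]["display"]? "Sage"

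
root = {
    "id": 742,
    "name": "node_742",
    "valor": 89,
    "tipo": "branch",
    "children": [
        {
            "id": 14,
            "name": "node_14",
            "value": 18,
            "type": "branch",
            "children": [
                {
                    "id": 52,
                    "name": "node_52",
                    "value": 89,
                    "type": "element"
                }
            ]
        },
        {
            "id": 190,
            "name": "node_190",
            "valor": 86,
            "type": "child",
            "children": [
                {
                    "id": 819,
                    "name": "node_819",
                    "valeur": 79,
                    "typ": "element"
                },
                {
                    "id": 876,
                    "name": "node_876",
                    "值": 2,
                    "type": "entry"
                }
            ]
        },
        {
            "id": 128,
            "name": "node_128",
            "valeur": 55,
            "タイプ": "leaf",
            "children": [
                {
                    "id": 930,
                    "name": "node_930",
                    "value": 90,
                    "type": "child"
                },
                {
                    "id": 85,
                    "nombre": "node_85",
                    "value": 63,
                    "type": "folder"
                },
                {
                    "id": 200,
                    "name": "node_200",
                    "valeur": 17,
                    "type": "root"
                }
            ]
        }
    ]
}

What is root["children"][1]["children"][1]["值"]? 2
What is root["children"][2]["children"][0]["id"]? 930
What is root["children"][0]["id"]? 14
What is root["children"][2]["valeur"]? 55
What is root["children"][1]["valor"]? 86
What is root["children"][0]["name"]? "node_14"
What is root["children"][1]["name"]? "node_190"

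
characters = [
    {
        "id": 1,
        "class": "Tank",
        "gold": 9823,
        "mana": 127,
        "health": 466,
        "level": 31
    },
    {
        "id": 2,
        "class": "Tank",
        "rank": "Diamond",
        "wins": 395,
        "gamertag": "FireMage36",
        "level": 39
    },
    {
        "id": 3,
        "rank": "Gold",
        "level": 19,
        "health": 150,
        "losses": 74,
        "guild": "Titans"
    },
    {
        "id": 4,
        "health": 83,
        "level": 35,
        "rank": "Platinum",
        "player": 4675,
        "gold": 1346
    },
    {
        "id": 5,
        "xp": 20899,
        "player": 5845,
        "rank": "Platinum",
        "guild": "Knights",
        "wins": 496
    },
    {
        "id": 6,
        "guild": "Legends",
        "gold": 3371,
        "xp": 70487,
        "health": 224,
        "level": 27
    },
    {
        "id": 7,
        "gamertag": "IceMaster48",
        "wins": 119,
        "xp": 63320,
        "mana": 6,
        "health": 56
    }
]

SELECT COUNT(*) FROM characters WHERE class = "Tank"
2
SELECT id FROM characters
[1, 2, 3, 4, 5, 6, 7]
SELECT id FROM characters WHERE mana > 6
[1]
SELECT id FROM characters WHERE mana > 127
[]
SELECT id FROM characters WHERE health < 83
[7]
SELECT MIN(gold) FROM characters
1346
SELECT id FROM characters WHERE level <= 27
[3, 6]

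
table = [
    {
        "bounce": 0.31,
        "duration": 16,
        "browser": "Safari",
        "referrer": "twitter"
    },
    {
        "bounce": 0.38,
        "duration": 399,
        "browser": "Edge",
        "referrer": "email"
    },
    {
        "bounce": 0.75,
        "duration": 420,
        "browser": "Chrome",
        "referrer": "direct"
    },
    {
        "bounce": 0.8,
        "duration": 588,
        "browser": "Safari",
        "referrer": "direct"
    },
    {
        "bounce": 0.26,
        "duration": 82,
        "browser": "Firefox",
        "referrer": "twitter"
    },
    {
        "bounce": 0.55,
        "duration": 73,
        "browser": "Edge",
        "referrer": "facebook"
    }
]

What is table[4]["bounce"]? 0.26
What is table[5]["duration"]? 73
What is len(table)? 6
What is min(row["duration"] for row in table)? 16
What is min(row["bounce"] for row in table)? 0.26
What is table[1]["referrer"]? "email"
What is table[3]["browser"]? "Safari"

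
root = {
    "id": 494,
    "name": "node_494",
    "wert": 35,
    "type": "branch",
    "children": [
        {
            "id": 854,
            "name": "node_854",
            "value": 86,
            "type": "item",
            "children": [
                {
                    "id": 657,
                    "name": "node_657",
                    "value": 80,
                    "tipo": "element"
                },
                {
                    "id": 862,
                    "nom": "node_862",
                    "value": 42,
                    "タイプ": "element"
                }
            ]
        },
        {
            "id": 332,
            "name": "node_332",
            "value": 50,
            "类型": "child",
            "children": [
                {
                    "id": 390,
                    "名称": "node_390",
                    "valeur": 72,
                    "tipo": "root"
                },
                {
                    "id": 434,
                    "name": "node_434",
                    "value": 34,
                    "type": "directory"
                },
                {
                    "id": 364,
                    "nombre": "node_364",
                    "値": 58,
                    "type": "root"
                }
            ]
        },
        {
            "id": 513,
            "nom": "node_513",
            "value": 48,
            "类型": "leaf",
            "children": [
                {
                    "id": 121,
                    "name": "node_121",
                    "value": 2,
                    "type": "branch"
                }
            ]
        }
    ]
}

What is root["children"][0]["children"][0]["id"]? 657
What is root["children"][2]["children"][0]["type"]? "branch"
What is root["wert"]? 35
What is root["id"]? 494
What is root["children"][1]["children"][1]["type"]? "directory"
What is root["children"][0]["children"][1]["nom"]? "node_862"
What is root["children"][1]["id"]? 332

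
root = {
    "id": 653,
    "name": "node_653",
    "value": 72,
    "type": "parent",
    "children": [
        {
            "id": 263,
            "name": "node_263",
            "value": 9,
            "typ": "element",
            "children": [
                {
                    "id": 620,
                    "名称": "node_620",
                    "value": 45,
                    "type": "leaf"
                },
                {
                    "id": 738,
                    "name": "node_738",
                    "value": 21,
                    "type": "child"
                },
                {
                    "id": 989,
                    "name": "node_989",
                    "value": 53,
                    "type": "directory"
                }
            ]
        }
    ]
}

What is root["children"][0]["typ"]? "element"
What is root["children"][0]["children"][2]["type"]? "directory"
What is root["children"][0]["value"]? 9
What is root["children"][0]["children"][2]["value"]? 53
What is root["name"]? "node_653"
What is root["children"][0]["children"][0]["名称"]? "node_620"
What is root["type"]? "parent"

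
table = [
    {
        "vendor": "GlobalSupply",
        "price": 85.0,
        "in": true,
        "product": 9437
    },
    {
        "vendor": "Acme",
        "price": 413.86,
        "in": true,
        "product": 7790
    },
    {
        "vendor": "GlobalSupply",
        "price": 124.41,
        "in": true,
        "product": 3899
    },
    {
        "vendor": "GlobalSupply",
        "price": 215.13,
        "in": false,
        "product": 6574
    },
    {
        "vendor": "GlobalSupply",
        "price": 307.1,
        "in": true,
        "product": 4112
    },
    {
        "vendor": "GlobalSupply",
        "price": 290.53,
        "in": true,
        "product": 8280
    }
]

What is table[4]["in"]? True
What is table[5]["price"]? 290.53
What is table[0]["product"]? 9437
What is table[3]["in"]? False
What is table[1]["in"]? True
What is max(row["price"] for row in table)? 413.86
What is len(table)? 6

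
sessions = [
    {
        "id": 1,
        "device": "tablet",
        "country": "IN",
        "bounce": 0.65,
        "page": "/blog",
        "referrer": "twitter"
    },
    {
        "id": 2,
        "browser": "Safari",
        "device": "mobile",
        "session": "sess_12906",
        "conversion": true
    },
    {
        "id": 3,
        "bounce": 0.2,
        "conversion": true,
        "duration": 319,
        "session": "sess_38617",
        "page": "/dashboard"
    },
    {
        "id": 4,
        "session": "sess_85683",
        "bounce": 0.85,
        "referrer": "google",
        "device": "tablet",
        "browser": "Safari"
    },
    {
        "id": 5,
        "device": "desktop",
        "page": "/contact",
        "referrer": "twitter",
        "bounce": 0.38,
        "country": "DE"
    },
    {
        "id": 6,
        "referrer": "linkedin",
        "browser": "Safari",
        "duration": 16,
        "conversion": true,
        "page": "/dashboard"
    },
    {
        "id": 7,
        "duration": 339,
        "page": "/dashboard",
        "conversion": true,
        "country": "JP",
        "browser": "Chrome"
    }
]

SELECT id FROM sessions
[1, 2, 3, 4, 5, 6, 7]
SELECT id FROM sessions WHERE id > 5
[6, 7]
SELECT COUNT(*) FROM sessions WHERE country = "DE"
1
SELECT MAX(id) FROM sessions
7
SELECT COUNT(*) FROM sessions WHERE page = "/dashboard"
3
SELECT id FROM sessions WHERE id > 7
[]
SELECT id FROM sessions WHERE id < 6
[1, 2, 3, 4, 5]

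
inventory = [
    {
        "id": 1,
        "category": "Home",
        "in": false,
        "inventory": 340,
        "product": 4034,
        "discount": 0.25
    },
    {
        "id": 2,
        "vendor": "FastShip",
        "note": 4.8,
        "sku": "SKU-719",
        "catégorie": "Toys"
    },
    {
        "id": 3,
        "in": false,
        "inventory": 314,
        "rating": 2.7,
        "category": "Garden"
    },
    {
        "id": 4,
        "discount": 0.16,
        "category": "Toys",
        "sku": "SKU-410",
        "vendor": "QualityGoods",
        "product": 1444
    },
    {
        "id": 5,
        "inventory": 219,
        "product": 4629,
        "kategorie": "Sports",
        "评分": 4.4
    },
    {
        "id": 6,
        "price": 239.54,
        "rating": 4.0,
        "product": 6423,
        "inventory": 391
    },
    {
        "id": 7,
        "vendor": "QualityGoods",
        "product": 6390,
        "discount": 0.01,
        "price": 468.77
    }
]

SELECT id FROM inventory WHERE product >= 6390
[6, 7]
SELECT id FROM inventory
[1, 2, 3, 4, 5, 6, 7]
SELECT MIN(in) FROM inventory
False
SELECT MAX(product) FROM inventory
6423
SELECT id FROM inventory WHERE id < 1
[]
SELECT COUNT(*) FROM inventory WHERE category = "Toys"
1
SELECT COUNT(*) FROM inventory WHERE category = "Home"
1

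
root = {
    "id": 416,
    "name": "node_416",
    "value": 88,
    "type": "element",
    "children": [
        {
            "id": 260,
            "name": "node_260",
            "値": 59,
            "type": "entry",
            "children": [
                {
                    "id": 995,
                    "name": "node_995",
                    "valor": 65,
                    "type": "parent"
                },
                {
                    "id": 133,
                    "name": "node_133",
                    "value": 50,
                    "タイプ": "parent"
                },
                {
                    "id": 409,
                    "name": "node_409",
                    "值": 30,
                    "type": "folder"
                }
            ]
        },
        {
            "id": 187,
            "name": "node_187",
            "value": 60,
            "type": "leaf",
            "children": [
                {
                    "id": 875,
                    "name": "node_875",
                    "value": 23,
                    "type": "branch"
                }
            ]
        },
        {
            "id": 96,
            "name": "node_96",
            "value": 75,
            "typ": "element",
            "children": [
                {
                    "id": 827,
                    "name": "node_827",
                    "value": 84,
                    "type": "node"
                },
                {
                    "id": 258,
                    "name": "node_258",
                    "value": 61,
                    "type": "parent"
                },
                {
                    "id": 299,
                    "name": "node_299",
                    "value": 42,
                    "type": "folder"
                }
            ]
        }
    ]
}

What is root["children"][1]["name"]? "node_187"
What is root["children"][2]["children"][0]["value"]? 84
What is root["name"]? "node_416"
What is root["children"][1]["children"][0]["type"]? "branch"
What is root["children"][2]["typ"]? "element"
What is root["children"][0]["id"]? 260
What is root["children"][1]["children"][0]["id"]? 875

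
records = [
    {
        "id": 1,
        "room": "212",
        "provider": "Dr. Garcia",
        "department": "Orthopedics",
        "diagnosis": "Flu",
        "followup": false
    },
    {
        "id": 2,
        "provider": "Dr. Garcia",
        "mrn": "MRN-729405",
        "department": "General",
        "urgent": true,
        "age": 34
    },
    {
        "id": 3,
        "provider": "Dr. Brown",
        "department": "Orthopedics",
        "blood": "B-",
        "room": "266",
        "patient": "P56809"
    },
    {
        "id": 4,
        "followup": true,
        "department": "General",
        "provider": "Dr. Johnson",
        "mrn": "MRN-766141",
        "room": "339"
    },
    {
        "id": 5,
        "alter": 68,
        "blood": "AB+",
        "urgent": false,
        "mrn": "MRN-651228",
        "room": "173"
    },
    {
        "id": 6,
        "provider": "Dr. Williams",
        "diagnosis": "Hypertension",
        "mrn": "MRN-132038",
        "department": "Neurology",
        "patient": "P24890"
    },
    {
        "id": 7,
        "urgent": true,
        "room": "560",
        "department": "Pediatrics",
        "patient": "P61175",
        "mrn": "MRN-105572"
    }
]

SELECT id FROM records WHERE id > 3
[4, 5, 6, 7]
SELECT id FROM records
[1, 2, 3, 4, 5, 6, 7]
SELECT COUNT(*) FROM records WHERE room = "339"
1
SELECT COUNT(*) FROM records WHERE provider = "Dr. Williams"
1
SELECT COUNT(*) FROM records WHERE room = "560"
1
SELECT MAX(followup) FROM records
True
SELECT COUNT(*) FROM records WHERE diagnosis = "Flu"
1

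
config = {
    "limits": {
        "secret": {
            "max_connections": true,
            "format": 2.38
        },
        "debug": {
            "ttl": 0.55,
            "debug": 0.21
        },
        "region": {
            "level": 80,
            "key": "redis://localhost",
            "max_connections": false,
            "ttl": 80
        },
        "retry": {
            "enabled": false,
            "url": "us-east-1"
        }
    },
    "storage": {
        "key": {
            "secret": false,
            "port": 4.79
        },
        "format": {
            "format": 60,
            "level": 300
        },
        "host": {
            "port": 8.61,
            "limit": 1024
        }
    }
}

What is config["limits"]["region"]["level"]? 80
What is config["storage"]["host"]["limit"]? 1024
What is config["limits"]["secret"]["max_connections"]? True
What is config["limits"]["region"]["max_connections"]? False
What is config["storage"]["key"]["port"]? 4.79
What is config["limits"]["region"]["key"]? "redis://localhost"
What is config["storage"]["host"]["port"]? 8.61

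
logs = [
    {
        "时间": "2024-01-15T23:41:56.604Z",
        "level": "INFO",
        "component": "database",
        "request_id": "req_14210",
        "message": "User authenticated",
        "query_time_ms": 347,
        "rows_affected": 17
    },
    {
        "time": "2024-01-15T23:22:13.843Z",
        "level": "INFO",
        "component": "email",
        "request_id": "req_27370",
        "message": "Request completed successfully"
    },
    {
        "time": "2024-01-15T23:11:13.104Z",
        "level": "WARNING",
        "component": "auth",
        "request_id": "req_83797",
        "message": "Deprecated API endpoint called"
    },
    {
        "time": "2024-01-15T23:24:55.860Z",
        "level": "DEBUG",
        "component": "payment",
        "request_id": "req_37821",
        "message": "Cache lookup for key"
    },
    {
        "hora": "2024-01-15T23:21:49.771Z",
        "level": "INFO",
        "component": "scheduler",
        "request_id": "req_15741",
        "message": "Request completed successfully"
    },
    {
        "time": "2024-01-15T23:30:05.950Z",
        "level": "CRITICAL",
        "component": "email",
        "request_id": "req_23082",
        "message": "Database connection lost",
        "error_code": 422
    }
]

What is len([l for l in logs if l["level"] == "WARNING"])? 1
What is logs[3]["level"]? "DEBUG"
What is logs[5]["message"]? "Database connection lost"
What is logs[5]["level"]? "CRITICAL"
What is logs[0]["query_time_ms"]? 347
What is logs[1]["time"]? "2024-01-15T23:22:13.843Z"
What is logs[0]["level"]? "INFO"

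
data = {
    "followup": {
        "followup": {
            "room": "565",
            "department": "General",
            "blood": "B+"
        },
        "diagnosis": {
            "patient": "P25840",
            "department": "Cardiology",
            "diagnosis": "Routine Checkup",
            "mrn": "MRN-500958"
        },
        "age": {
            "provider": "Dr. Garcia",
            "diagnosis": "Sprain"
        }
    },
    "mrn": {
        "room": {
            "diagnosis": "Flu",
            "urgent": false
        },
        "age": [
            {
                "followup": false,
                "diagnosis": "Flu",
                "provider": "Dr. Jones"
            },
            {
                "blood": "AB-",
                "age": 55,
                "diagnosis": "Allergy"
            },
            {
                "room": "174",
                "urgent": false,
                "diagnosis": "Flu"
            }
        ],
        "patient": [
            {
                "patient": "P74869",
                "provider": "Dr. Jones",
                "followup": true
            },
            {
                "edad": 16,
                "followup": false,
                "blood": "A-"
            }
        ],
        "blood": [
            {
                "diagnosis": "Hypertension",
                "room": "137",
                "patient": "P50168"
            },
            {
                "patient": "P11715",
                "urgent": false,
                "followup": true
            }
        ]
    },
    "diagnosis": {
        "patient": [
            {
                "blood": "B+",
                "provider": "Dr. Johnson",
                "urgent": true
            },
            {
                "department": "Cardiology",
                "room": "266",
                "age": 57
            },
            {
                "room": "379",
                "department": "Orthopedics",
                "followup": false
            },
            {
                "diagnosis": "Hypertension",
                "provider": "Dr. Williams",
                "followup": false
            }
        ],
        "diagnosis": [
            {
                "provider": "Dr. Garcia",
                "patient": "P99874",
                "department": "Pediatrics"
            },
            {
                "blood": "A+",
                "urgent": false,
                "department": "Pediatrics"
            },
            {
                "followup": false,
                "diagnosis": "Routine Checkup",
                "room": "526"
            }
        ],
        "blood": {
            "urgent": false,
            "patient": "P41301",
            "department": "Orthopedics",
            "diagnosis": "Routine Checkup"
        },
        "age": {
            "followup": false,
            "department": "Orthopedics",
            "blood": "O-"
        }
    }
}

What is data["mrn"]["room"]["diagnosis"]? "Flu"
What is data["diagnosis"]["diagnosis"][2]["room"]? "526"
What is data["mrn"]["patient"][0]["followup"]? True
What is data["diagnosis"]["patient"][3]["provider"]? "Dr. Williams"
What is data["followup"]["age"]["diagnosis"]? "Sprain"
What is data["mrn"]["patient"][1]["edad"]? 16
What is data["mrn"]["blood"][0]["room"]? "137"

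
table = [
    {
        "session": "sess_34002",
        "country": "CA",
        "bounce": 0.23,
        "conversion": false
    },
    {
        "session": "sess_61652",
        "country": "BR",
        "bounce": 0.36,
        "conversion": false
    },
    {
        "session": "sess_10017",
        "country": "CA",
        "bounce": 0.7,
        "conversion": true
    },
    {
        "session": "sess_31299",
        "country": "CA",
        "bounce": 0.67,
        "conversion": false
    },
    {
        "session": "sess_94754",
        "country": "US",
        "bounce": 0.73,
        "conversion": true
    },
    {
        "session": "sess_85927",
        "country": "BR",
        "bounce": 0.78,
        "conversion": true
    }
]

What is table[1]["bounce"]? 0.36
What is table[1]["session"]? "sess_61652"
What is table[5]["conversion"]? True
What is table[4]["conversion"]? True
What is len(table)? 6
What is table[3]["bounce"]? 0.67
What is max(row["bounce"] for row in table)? 0.78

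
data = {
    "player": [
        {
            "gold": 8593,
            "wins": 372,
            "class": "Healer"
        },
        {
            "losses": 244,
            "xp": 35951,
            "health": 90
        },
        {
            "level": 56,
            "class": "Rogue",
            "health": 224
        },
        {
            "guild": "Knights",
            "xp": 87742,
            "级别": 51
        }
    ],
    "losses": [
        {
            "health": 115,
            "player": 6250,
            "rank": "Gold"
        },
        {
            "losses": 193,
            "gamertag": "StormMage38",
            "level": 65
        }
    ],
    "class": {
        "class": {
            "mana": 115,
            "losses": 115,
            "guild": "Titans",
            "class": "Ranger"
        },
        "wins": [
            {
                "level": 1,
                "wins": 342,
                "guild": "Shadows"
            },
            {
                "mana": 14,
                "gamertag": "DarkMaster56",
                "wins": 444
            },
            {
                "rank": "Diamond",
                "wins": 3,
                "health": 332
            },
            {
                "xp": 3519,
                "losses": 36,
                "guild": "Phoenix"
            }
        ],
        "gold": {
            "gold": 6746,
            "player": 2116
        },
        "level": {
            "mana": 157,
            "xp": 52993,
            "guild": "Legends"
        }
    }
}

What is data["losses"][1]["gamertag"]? "StormMage38"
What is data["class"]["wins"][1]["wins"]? 444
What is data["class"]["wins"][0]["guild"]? "Shadows"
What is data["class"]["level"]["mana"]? 157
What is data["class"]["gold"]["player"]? 2116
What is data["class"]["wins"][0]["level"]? 1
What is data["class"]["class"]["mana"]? 115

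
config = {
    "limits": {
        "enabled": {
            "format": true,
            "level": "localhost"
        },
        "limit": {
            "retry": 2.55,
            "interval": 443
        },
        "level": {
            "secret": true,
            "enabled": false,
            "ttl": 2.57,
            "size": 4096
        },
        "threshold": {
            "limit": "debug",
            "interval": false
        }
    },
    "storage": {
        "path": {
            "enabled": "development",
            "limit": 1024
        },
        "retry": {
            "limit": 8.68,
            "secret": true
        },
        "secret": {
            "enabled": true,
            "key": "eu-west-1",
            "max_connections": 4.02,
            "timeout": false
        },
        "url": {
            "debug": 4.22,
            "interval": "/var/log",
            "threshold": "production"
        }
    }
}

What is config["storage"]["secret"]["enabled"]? True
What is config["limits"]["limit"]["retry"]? 2.55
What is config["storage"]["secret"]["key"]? "eu-west-1"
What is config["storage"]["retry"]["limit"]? 8.68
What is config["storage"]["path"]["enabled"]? "development"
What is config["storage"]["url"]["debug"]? 4.22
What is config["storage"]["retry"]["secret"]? True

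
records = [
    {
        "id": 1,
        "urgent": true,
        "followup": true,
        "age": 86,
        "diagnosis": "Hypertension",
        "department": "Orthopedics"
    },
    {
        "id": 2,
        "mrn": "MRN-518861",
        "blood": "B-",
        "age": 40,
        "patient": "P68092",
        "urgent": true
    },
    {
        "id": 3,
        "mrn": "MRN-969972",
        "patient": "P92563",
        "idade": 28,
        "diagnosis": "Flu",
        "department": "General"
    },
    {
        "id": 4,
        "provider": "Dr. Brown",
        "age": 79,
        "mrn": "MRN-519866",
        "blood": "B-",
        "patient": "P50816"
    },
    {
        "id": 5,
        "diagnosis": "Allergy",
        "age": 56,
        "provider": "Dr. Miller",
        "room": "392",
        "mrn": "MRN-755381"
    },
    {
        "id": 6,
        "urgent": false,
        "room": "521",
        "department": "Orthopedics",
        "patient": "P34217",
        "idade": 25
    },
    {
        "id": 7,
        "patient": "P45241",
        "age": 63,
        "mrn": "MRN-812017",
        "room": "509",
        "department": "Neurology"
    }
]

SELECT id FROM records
[1, 2, 3, 4, 5, 6, 7]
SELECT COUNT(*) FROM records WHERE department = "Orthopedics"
2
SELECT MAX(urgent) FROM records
True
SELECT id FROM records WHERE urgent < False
[]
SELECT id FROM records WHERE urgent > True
[]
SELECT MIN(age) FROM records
40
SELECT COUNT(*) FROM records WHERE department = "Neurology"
1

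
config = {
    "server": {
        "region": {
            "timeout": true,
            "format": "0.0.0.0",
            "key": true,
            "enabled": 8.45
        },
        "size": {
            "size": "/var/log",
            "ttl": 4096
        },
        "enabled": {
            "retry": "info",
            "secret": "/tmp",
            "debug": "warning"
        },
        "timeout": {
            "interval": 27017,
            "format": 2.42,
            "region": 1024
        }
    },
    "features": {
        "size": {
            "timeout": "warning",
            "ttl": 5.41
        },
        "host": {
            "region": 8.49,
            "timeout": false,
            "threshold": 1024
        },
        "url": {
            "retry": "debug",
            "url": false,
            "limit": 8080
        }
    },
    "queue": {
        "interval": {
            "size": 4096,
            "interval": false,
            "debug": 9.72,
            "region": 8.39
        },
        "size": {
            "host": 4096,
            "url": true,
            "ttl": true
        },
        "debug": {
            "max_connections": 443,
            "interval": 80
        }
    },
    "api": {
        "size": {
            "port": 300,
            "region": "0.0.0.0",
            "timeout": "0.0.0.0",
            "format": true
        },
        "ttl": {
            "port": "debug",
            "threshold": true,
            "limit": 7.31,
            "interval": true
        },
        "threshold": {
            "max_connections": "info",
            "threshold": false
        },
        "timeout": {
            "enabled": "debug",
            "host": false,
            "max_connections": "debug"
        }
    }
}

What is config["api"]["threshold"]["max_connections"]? "info"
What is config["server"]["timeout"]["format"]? 2.42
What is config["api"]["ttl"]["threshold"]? True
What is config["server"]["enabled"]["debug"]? "warning"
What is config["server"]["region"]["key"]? True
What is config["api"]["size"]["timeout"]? "0.0.0.0"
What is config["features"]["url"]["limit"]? 8080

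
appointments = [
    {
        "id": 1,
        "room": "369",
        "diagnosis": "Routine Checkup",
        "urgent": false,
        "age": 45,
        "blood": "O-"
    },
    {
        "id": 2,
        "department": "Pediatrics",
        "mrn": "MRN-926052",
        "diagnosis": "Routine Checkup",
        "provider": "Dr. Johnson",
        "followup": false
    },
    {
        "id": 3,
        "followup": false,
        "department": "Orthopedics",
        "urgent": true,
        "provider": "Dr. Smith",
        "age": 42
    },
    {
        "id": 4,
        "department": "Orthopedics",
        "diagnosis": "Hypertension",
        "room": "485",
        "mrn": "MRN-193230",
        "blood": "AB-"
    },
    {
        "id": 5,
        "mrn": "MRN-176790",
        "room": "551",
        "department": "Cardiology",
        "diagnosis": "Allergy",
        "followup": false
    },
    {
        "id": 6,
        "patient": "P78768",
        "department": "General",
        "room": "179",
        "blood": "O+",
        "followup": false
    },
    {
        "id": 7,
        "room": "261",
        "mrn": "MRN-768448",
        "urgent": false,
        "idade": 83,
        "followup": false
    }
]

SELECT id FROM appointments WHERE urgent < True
[1, 7]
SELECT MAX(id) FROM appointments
7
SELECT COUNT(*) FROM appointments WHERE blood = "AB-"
1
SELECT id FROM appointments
[1, 2, 3, 4, 5, 6, 7]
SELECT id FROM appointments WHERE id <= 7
[1, 2, 3, 4, 5, 6, 7]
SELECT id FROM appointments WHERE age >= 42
[1, 3]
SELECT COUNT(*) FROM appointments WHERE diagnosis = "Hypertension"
1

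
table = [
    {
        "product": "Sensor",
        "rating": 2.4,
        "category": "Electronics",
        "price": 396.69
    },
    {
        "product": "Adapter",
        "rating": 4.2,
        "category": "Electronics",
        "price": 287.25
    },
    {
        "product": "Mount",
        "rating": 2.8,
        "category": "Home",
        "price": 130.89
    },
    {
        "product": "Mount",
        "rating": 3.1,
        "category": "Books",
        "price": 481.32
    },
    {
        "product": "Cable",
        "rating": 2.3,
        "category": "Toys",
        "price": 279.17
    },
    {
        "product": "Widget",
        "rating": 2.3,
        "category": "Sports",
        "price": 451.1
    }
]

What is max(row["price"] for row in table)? 481.32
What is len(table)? 6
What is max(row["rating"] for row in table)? 4.2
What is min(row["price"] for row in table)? 130.89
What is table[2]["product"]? "Mount"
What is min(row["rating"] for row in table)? 2.3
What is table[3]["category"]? "Books"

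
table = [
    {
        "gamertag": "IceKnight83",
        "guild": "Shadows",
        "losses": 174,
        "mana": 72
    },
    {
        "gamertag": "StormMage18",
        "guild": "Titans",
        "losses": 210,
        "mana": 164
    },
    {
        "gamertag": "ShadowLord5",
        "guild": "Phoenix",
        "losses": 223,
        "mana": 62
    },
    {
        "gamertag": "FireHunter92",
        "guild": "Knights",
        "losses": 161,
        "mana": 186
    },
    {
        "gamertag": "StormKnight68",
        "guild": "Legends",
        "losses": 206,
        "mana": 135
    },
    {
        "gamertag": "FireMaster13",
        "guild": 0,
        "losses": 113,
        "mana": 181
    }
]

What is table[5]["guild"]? 0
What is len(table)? 6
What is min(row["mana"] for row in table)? 62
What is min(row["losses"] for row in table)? 113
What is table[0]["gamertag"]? "IceKnight83"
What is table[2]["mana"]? 62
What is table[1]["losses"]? 210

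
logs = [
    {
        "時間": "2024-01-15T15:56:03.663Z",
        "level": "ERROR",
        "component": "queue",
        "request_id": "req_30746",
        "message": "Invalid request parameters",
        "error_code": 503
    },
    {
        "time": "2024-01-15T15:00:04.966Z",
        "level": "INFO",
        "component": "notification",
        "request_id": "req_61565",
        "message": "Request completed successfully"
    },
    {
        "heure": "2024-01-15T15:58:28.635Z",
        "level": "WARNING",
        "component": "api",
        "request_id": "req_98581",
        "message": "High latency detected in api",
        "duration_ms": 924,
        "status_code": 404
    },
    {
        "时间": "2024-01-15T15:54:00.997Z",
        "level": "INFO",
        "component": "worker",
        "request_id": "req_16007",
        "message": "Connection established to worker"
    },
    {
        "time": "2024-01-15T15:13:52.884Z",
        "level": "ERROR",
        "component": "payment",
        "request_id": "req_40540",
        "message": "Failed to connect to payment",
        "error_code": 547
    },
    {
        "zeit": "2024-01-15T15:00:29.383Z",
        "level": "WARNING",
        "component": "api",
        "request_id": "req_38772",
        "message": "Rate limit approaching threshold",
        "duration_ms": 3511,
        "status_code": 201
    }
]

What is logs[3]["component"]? "worker"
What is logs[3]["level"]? "INFO"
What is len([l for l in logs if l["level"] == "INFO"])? 2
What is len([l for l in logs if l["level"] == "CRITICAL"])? 0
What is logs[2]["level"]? "WARNING"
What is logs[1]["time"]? "2024-01-15T15:00:04.966Z"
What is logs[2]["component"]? "api"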